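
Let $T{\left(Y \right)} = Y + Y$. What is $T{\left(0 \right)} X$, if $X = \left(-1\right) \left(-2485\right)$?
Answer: $0$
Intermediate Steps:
$T{\left(Y \right)} = 2 Y$
$X = 2485$
$T{\left(0 \right)} X = 2 \cdot 0 \cdot 2485 = 0 \cdot 2485 = 0$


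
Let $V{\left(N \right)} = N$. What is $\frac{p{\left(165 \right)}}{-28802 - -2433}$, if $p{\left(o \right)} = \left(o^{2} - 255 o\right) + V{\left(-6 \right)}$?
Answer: $\frac{14856}{26369} \approx 0.56339$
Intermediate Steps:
$p{\left(o \right)} = -6 + o^{2} - 255 o$ ($p{\left(o \right)} = \left(o^{2} - 255 o\right) - 6 = -6 + o^{2} - 255 o$)
$\frac{p{\left(165 \right)}}{-28802 - -2433} = \frac{-6 + 165^{2} - 42075}{-28802 - -2433} = \frac{-6 + 27225 - 42075}{-28802 + 2433} = - \frac{14856}{-26369} = \left(-14856\right) \left(- \frac{1}{26369}\right) = \frac{14856}{26369}$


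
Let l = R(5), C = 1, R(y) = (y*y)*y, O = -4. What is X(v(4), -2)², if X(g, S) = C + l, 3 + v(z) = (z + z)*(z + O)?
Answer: 15876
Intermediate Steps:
R(y) = y³ (R(y) = y²*y = y³)
v(z) = -3 + 2*z*(-4 + z) (v(z) = -3 + (z + z)*(z - 4) = -3 + (2*z)*(-4 + z) = -3 + 2*z*(-4 + z))
l = 125 (l = 5³ = 125)
X(g, S) = 126 (X(g, S) = 1 + 125 = 126)
X(v(4), -2)² = 126² = 15876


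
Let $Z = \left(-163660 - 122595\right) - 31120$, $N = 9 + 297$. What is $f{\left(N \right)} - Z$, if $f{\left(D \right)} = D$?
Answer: $317681$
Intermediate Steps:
$N = 306$
$Z = -317375$ ($Z = -286255 - 31120 = -317375$)
$f{\left(N \right)} - Z = 306 - -317375 = 306 + 317375 = 317681$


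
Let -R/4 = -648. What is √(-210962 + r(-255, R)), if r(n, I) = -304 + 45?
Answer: 3*I*√23469 ≈ 459.59*I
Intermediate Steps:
R = 2592 (R = -4*(-648) = 2592)
r(n, I) = -259
√(-210962 + r(-255, R)) = √(-210962 - 259) = √(-211221) = 3*I*√23469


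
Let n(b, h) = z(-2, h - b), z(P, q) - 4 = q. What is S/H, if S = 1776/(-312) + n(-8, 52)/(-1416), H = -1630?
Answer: 6601/1875315 ≈ 0.0035199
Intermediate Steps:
z(P, q) = 4 + q
n(b, h) = 4 + h - b (n(b, h) = 4 + (h - b) = 4 + h - b)
S = -13202/2301 (S = 1776/(-312) + (4 + 52 - 1*(-8))/(-1416) = 1776*(-1/312) + (4 + 52 + 8)*(-1/1416) = -74/13 + 64*(-1/1416) = -74/13 - 8/177 = -13202/2301 ≈ -5.7375)
S/H = -13202/2301/(-1630) = -13202/2301*(-1/1630) = 6601/1875315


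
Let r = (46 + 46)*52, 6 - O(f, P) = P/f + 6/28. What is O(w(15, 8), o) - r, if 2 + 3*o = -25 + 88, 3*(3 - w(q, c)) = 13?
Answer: -133363/28 ≈ -4763.0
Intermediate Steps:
w(q, c) = -4/3 (w(q, c) = 3 - ⅓*13 = 3 - 13/3 = -4/3)
o = 61/3 (o = -⅔ + (-25 + 88)/3 = -⅔ + (⅓)*63 = -⅔ + 21 = 61/3 ≈ 20.333)
O(f, P) = 81/14 - P/f (O(f, P) = 6 - (P/f + 6/28) = 6 - (P/f + 6*(1/28)) = 6 - (P/f + 3/14) = 6 - (3/14 + P/f) = 6 + (-3/14 - P/f) = 81/14 - P/f)
r = 4784 (r = 92*52 = 4784)
O(w(15, 8), o) - r = (81/14 - 1*61/3/(-4/3)) - 1*4784 = (81/14 - 1*61/3*(-¾)) - 4784 = (81/14 + 61/4) - 4784 = 589/28 - 4784 = -133363/28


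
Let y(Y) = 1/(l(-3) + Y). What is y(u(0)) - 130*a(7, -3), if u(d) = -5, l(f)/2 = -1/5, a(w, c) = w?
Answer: -24575/27 ≈ -910.19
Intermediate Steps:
l(f) = -2/5 (l(f) = 2*(-1/5) = -2/5)
y(Y) = 1/(-2/5 + Y)
y(u(0)) - 130*a(7, -3) = 5/(-2 + 5*(-5)) - 130*7 = 5/(-2 - 25) - 910 = 5/(-27) - 910 = 5*(-1/27) - 910 = -5/27 - 910 = -24575/27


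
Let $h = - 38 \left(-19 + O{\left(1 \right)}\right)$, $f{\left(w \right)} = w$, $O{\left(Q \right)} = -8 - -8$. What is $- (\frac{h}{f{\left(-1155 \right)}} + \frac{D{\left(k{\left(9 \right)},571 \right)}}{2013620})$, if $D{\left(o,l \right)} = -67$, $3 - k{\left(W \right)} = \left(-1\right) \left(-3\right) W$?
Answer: $\frac{8308063}{13289892} \approx 0.62514$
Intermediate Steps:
$k{\left(W \right)} = 3 - 3 W$ ($k{\left(W \right)} = 3 - \left(-1\right) \left(-3\right) W = 3 - 3 W$)
$O{\left(Q \right)} = 0$ ($O{\left(Q \right)} = -8 + 8 = 0$)
$h = 722$ ($h = - 38 \left(-19 + 0\right) = \left(-38\right) \left(-19\right) = 722$)
$- (\frac{h}{f{\left(-1155 \right)}} + \frac{D{\left(k{\left(9 \right)},571 \right)}}{2013620}) = - (\frac{722}{-1155} - \frac{67}{2013620}) = - (722 \left(- \frac{1}{1155}\right) - \frac{67}{2013620}) = - (- \frac{722}{1155} - \frac{67}{2013620}) = \left(-1\right) \left(- \frac{8308063}{13289892}\right) = \frac{8308063}{13289892}$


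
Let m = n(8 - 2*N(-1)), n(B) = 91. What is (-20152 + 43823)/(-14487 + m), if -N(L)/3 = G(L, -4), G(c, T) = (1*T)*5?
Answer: -23671/14396 ≈ -1.6443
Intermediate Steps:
G(c, T) = 5*T (G(c, T) = T*5 = 5*T)
N(L) = 60 (N(L) = -15*(-4) = -3*(-20) = 60)
m = 91
(-20152 + 43823)/(-14487 + m) = (-20152 + 43823)/(-14487 + 91) = 23671/(-14396) = 23671*(-1/14396) = -23671/14396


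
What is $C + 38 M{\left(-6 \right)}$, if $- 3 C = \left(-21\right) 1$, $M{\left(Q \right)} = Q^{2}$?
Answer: $1375$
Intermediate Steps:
$C = 7$ ($C = - \frac{\left(-21\right) 1}{3} = \left(- \frac{1}{3}\right) \left(-21\right) = 7$)
$C + 38 M{\left(-6 \right)} = 7 + 38 \left(-6\right)^{2} = 7 + 38 \cdot 36 = 7 + 1368 = 1375$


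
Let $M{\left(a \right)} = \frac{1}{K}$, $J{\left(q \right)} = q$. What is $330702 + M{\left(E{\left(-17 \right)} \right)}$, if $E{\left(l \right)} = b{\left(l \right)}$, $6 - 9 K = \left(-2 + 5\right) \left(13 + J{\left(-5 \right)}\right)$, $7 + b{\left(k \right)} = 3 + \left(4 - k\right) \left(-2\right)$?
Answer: $\frac{661403}{2} \approx 3.307 \cdot 10^{5}$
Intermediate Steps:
$b{\left(k \right)} = -12 + 2 k$ ($b{\left(k \right)} = -7 + \left(3 + \left(4 - k\right) \left(-2\right)\right) = -7 + \left(3 + \left(-8 + 2 k\right)\right) = -7 + \left(-5 + 2 k\right) = -12 + 2 k$)
$K = -2$ ($K = \frac{2}{3} - \frac{\left(-2 + 5\right) \left(13 - 5\right)}{9} = \frac{2}{3} - \frac{3 \cdot 8}{9} = \frac{2}{3} - \frac{8}{3} = -2$)
$E{\left(l \right)} = -12 + 2 l$
$M{\left(a \right)} = - \frac{1}{2}$ ($M{\left(a \right)} = \frac{1}{-2} = - \frac{1}{2}$)
$330702 + M{\left(E{\left(-17 \right)} \right)} = 330702 - \frac{1}{2} = \frac{661403}{2}$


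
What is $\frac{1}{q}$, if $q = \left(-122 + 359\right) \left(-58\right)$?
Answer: $- \frac{1}{13746} \approx -7.2748 \cdot 10^{-5}$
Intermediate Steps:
$q = -13746$ ($q = 237 \left(-58\right) = -13746$)
$\frac{1}{q} = \frac{1}{-13746} = - \frac{1}{13746}$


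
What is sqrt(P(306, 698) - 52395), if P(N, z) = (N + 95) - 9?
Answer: I*sqrt(52003) ≈ 228.04*I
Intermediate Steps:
P(N, z) = 86 + N (P(N, z) = (95 + N) - 9 = 86 + N)
sqrt(P(306, 698) - 52395) = sqrt((86 + 306) - 52395) = sqrt(392 - 52395) = sqrt(-52003) = I*sqrt(52003)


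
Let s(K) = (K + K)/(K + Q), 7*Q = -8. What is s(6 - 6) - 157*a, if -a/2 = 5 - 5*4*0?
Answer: 1570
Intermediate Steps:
Q = -8/7 (Q = (⅐)*(-8) = -8/7 ≈ -1.1429)
s(K) = 2*K/(-8/7 + K) (s(K) = (K + K)/(K - 8/7) = (2*K)/(-8/7 + K) = 2*K/(-8/7 + K))
a = -10 (a = -2*(5 - 5*4*0) = -2*(5 - 20*0) = -2*(5 + 0) = -2*5 = -10)
s(6 - 6) - 157*a = 14*(6 - 6)/(-8 + 7*(6 - 6)) - 157*(-10) = 14*0/(-8 + 7*0) + 1570 = 14*0/(-8 + 0) + 1570 = 14*0/(-8) + 1570 = 14*0*(-⅛) + 1570 = 0 + 1570 = 1570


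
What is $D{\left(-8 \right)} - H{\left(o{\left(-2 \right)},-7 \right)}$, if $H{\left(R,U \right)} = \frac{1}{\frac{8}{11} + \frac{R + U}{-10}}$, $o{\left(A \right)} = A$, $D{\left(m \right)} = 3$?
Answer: $\frac{427}{179} \approx 2.3855$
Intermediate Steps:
$H{\left(R,U \right)} = \frac{1}{\frac{8}{11} - \frac{R}{10} - \frac{U}{10}}$ ($H{\left(R,U \right)} = \frac{1}{8 \cdot \frac{1}{11} + \left(R + U\right) \left(- \frac{1}{10}\right)} = \frac{1}{\frac{8}{11} - \left(\frac{R}{10} + \frac{U}{10}\right)} = \frac{1}{\frac{8}{11} - \frac{R}{10} - \frac{U}{10}}$)
$D{\left(-8 \right)} - H{\left(o{\left(-2 \right)},-7 \right)} = 3 - - \frac{110}{-80 + 11 \left(-2\right) + 11 \left(-7\right)} = 3 - - \frac{110}{-80 - 22 - 77} = 3 - - \frac{110}{-179} = 3 - \left(-110\right) \left(- \frac{1}{179}\right) = 3 - \frac{110}{179} = \frac{427}{179}$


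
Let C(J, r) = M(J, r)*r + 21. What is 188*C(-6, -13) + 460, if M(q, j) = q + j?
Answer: 50844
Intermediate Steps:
M(q, j) = j + q
C(J, r) = 21 + r*(J + r) (C(J, r) = (r + J)*r + 21 = (J + r)*r + 21 = r*(J + r) + 21 = 21 + r*(J + r))
188*C(-6, -13) + 460 = 188*(21 - 13*(-6 - 13)) + 460 = 188*(21 - 13*(-19)) + 460 = 188*(21 + 247) + 460 = 188*268 + 460 = 50384 + 460 = 50844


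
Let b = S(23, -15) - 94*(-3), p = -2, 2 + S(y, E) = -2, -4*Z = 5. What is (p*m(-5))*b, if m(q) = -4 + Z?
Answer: 2919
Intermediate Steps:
Z = -5/4 (Z = -¼*5 = -5/4 ≈ -1.2500)
S(y, E) = -4 (S(y, E) = -2 - 2 = -4)
m(q) = -21/4 (m(q) = -4 - 5/4 = -21/4)
b = 278 (b = -4 - 94*(-3) = -4 - 1*(-282) = -4 + 282 = 278)
(p*m(-5))*b = -2*(-21/4)*278 = (21/2)*278 = 2919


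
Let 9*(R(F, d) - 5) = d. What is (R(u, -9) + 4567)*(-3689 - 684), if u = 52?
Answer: -19988983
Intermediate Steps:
R(F, d) = 5 + d/9
(R(u, -9) + 4567)*(-3689 - 684) = ((5 + (⅑)*(-9)) + 4567)*(-3689 - 684) = ((5 - 1) + 4567)*(-4373) = (4 + 4567)*(-4373) = 4571*(-4373) = -19988983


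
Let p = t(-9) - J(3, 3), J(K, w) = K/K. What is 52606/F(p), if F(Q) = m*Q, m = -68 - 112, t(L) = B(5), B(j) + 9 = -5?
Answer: 26303/1350 ≈ 19.484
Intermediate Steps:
B(j) = -14 (B(j) = -9 - 5 = -14)
t(L) = -14
J(K, w) = 1
m = -180
p = -15 (p = -14 - 1*1 = -14 - 1 = -15)
F(Q) = -180*Q
52606/F(p) = 52606/((-180*(-15))) = 52606/2700 = 52606*(1/2700) = 26303/1350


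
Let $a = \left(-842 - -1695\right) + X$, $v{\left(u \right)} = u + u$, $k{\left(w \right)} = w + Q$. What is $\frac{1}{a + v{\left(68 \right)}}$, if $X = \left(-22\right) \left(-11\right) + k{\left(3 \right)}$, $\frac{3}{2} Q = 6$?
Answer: $\frac{1}{1238} \approx 0.00080775$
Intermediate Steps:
$Q = 4$ ($Q = \frac{2}{3} \cdot 6 = 4$)
$k{\left(w \right)} = 4 + w$ ($k{\left(w \right)} = w + 4 = 4 + w$)
$v{\left(u \right)} = 2 u$
$X = 249$ ($X = \left(-22\right) \left(-11\right) + \left(4 + 3\right) = 242 + 7 = 249$)
$a = 1102$ ($a = \left(-842 - -1695\right) + 249 = \left(-842 + 1695\right) + 249 = 853 + 249 = 1102$)
$\frac{1}{a + v{\left(68 \right)}} = \frac{1}{1102 + 2 \cdot 68} = \frac{1}{1102 + 136} = \frac{1}{1238}$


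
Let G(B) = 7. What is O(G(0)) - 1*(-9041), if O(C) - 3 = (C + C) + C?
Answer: 9065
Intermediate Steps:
O(C) = 3 + 3*C (O(C) = 3 + ((C + C) + C) = 3 + (2*C + C) = 3 + 3*C)
O(G(0)) - 1*(-9041) = (3 + 3*7) - 1*(-9041) = (3 + 21) + 9041 = 24 + 9041 = 9065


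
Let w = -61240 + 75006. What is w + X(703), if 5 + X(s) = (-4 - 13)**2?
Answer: 14050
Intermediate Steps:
X(s) = 284 (X(s) = -5 + (-4 - 13)**2 = -5 + (-17)**2 = -5 + 289 = 284)
w = 13766
w + X(703) = 13766 + 284 = 14050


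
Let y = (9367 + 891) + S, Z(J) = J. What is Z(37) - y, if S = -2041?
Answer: -8180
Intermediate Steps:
y = 8217 (y = (9367 + 891) - 2041 = 10258 - 2041 = 8217)
Z(37) - y = 37 - 1*8217 = 37 - 8217 = -8180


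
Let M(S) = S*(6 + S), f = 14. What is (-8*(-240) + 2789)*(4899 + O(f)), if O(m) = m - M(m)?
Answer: 21816797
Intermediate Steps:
O(m) = m - m*(6 + m)
(-8*(-240) + 2789)*(4899 + O(f)) = (-8*(-240) + 2789)*(4899 + 14*(-5 - 1*14)) = (1920 + 2789)*(4899 + 14*(-5 - 14)) = 4709*(4899 + 14*(-19)) = 4709*(4899 - 266) = 4709*4633 = 21816797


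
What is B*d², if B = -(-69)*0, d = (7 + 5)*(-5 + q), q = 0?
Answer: 0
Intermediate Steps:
d = -60 (d = (7 + 5)*(-5 + 0) = 12*(-5) = -60)
B = 0 (B = -1*0 = 0)
B*d² = 0*(-60)² = 0*3600 = 0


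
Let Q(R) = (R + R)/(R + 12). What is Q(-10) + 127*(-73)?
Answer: -9281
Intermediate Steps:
Q(R) = 2*R/(12 + R) (Q(R) = (2*R)/(12 + R) = 2*R/(12 + R))
Q(-10) + 127*(-73) = 2*(-10)/(12 - 10) + 127*(-73) = 2*(-10)/2 - 9271 = 2*(-10)*(1/2) - 9271 = -10 - 9271 = -9281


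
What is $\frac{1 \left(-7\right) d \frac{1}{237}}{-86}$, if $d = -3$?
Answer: $- \frac{7}{6794} \approx -0.0010303$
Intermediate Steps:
$\frac{1 \left(-7\right) d \frac{1}{237}}{-86} = \frac{1 \left(-7\right) \left(-3\right) \frac{1}{237}}{-86} = \left(-7\right) \left(-3\right) \frac{1}{237} \left(- \frac{1}{86}\right) = 21 \cdot \frac{1}{237} \left(- \frac{1}{86}\right) = \frac{7}{79} \left(- \frac{1}{86}\right) = - \frac{7}{6794}$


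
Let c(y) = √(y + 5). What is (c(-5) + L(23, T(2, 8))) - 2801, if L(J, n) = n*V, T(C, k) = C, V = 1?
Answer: -2799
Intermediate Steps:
L(J, n) = n (L(J, n) = n*1 = n)
c(y) = √(5 + y)
(c(-5) + L(23, T(2, 8))) - 2801 = (√(5 - 5) + 2) - 2801 = (√0 + 2) - 2801 = (0 + 2) - 2801 = 2 - 2801 = -2799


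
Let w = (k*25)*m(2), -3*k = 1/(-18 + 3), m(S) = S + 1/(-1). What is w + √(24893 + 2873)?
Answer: 5/9 + √27766 ≈ 167.19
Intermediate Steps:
m(S) = -1 + S (m(S) = S + 1*(-1) = S - 1 = -1 + S)
k = 1/45 (k = -1/(3*(-18 + 3)) = -⅓/(-15) = -⅓*(-1/15) = 1/45 ≈ 0.022222)
w = 5/9 (w = ((1/45)*25)*(-1 + 2) = (5/9)*1 = 5/9 ≈ 0.55556)
w + √(24893 + 2873) = 5/9 + √(24893 + 2873) = 5/9 + √27766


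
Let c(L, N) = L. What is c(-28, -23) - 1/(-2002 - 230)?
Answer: -62495/2232 ≈ -28.000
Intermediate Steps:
c(-28, -23) - 1/(-2002 - 230) = -28 - 1/(-2002 - 230) = -28 - 1/(-2232) = -28 - 1*(-1/2232) = -28 + 1/2232 = -62495/2232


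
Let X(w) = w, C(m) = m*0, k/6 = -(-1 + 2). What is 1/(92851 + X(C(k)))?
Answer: 1/92851 ≈ 1.0770e-5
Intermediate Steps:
k = -6 (k = 6*(-(-1 + 2)) = 6*(-1*1) = 6*(-1) = -6)
C(m) = 0
1/(92851 + X(C(k))) = 1/(92851 + 0) = 1/92851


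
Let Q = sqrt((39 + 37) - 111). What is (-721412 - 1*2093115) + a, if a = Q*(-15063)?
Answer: -2814527 - 15063*I*sqrt(35) ≈ -2.8145e+6 - 89114.0*I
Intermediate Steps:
Q = I*sqrt(35) (Q = sqrt(76 - 111) = sqrt(-35) = I*sqrt(35) ≈ 5.9161*I)
a = -15063*I*sqrt(35) (a = (I*sqrt(35))*(-15063) = -15063*I*sqrt(35) ≈ -89114.0*I)
(-721412 - 1*2093115) + a = (-721412 - 1*2093115) - 15063*I*sqrt(35) = (-721412 - 2093115) - 15063*I*sqrt(35) = -2814527 - 15063*I*sqrt(35)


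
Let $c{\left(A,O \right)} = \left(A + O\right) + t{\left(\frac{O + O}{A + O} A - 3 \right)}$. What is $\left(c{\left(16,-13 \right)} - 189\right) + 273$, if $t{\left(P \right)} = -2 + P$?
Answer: $- \frac{170}{3} \approx -56.667$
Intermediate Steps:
$c{\left(A,O \right)} = -5 + A + O + \frac{2 A O}{A + O}$ ($c{\left(A,O \right)} = \left(A + O\right) + \left(-2 + \left(\frac{O + O}{A + O} A - 3\right)\right) = \left(A + O\right) + \left(-2 + \left(\frac{2 O}{A + O} A - 3\right)\right) = \left(A + O\right) + \left(-2 + \left(\frac{2 A O}{A + O} - 3\right)\right) = \left(A + O\right) + \left(-2 + \left(-3 + \frac{2 A O}{A + O}\right)\right) = \left(A + O\right) + \left(-5 + \frac{2 A O}{A + O}\right) = -5 + A + O + \frac{2 A O}{A + O}$)
$\left(c{\left(16,-13 \right)} - 189\right) + 273 = \left(\frac{16^{2} + \left(-13\right)^{2} - 80 - -65 + 4 \cdot 16 \left(-13\right)}{16 - 13} - 189\right) + 273 = \left(\frac{256 + 169 - 80 + 65 - 832}{3} - 189\right) + 273 = \left(\frac{1}{3} \left(-422\right) - 189\right) + 273 = \left(- \frac{422}{3} - 189\right) + 273 = - \frac{989}{3} + 273 = - \frac{170}{3}$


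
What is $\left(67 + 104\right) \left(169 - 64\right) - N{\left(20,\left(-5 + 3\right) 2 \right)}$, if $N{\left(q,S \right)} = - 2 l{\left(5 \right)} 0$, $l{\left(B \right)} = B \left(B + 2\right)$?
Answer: $17955$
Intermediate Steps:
$l{\left(B \right)} = B \left(2 + B\right)$
$N{\left(q,S \right)} = 0$ ($N{\left(q,S \right)} = - 2 \cdot 5 \left(2 + 5\right) 0 = - 2 \cdot 5 \cdot 7 \cdot 0 = \left(-2\right) 35 \cdot 0 = \left(-70\right) 0 = 0$)
$\left(67 + 104\right) \left(169 - 64\right) - N{\left(20,\left(-5 + 3\right) 2 \right)} = \left(67 + 104\right) \left(169 - 64\right) - 0 = 171 \cdot 105 + 0 = 17955 + 0 = 17955$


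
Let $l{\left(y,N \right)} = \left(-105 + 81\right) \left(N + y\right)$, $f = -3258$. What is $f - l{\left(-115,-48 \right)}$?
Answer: $-7170$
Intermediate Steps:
$l{\left(y,N \right)} = - 24 N - 24 y$ ($l{\left(y,N \right)} = - 24 \left(N + y\right) = - 24 N - 24 y$)
$f - l{\left(-115,-48 \right)} = -3258 - \left(\left(-24\right) \left(-48\right) - -2760\right) = -3258 - \left(1152 + 2760\right) = -3258 - 3912 = -7170$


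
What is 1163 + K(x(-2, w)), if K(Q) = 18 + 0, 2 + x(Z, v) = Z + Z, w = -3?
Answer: 1181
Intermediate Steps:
x(Z, v) = -2 + 2*Z (x(Z, v) = -2 + (Z + Z) = -2 + 2*Z)
K(Q) = 18
1163 + K(x(-2, w)) = 1163 + 18 = 1181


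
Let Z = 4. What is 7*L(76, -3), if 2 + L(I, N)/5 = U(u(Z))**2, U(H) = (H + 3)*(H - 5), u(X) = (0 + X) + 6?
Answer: 147805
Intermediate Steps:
u(X) = 6 + X (u(X) = X + 6 = 6 + X)
U(H) = (-5 + H)*(3 + H) (U(H) = (3 + H)*(-5 + H) = (-5 + H)*(3 + H))
L(I, N) = 21115 (L(I, N) = -10 + 5*(-15 + (6 + 4)**2 - 2*(6 + 4))**2 = -10 + 5*(-15 + 10**2 - 2*10)**2 = -10 + 5*(-15 + 100 - 20)**2 = -10 + 5*65**2 = -10 + 5*4225 = -10 + 21125 = 21115)
7*L(76, -3) = 7*21115 = 147805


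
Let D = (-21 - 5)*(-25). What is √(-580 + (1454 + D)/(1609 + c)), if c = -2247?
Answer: 2*I*√14839242/319 ≈ 24.152*I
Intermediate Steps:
D = 650 (D = -26*(-25) = 650)
√(-580 + (1454 + D)/(1609 + c)) = √(-580 + (1454 + 650)/(1609 - 2247)) = √(-580 + 2104/(-638)) = √(-580 + 2104*(-1/638)) = √(-580 - 1052/319) = √(-186072/319) = 2*I*√14839242/319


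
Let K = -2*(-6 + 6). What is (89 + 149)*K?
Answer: 0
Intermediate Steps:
K = 0 (K = -2*0 = 0)
(89 + 149)*K = (89 + 149)*0 = 238*0 = 0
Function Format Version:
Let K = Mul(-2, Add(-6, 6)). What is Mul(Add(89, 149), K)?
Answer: 0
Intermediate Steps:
K = 0 (K = Mul(-2, 0) = 0)
Mul(Add(89, 149), K) = Mul(Add(89, 149), 0) = Mul(238, 0) = 0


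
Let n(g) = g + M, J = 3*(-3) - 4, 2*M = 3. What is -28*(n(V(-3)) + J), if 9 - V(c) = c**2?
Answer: 322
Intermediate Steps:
V(c) = 9 - c**2
M = 3/2 (M = (1/2)*3 = 3/2 ≈ 1.5000)
J = -13 (J = -9 - 4 = -13)
n(g) = 3/2 + g (n(g) = g + 3/2 = 3/2 + g)
-28*(n(V(-3)) + J) = -28*((3/2 + (9 - 1*(-3)**2)) - 13) = -28*((3/2 + (9 - 1*9)) - 13) = -28*((3/2 + (9 - 9)) - 13) = -28*((3/2 + 0) - 13) = -28*(3/2 - 13) = -28*(-23/2) = 322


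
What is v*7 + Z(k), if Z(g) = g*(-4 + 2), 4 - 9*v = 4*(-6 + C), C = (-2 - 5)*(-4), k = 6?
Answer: -232/3 ≈ -77.333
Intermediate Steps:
C = 28 (C = -7*(-4) = 28)
v = -28/3 (v = 4/9 - 4*(-6 + 28)/9 = 4/9 - 4*22/9 = 4/9 - ⅑*88 = 4/9 - 88/9 = -28/3 ≈ -9.3333)
Z(g) = -2*g (Z(g) = g*(-2) = -2*g)
v*7 + Z(k) = -28/3*7 - 2*6 = -196/3 - 12 = -232/3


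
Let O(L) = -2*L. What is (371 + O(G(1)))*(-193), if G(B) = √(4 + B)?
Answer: -71603 + 386*√5 ≈ -70740.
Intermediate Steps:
(371 + O(G(1)))*(-193) = (371 - 2*√(4 + 1))*(-193) = (371 - 2*√5)*(-193) = -71603 + 386*√5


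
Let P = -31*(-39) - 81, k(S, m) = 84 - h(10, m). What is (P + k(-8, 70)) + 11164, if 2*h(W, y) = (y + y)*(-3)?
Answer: 12586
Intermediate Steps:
h(W, y) = -3*y (h(W, y) = ((y + y)*(-3))/2 = ((2*y)*(-3))/2 = (-6*y)/2 = -3*y)
k(S, m) = 84 + 3*m (k(S, m) = 84 - (-3)*m = 84 + 3*m)
P = 1128 (P = 1209 - 81 = 1128)
(P + k(-8, 70)) + 11164 = (1128 + (84 + 3*70)) + 11164 = (1128 + (84 + 210)) + 11164 = (1128 + 294) + 11164 = 1422 + 11164 = 12586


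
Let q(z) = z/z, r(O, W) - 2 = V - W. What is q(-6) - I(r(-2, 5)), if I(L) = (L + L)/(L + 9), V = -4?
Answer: 8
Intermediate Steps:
r(O, W) = -2 - W (r(O, W) = 2 + (-4 - W) = -2 - W)
I(L) = 2*L/(9 + L) (I(L) = (2*L)/(9 + L) = 2*L/(9 + L))
q(z) = 1
q(-6) - I(r(-2, 5)) = 1 - 2*(-2 - 1*5)/(9 + (-2 - 1*5)) = 1 - 2*(-2 - 5)/(9 + (-2 - 5)) = 1 - 2*(-7)/(9 - 7) = 1 - 2*(-7)/2 = 1 - 1*(-7) = 1 + 7 = 8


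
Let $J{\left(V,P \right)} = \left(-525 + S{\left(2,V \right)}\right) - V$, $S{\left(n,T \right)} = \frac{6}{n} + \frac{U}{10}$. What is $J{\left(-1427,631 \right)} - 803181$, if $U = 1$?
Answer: $- \frac{8022759}{10} \approx -8.0228 \cdot 10^{5}$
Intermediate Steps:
$S{\left(n,T \right)} = \frac{1}{10} + \frac{6}{n}$ ($S{\left(n,T \right)} = \frac{6}{n} + 1 \cdot \frac{1}{10} = \frac{6}{n} + \frac{1}{10} = \frac{1}{10} + \frac{6}{n}$)
$J{\left(V,P \right)} = - \frac{5219}{10} - V$ ($J{\left(V,P \right)} = \left(-525 + \frac{60 + 2}{10 \cdot 2}\right) - V = \left(-525 + \frac{1}{10} \cdot \frac{1}{2} \cdot 62\right) - V = \left(-525 + \frac{31}{10}\right) - V = - \frac{5219}{10} - V$)
$J{\left(-1427,631 \right)} - 803181 = \left(- \frac{5219}{10} - -1427\right) - 803181 = \left(- \frac{5219}{10} + 1427\right) - 803181 = \frac{9051}{10} - 803181 = - \frac{8022759}{10}$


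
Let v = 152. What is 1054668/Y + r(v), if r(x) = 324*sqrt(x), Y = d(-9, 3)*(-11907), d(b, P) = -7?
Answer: 351556/27783 + 648*sqrt(38) ≈ 4007.2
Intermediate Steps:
Y = 83349 (Y = -7*(-11907) = 83349)
1054668/Y + r(v) = 1054668/83349 + 324*sqrt(152) = 1054668*(1/83349) + 324*(2*sqrt(38)) = 351556/27783 + 648*sqrt(38)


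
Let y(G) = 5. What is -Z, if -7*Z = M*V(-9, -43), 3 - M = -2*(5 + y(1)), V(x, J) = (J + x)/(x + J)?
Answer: 23/7 ≈ 3.2857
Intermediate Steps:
V(x, J) = 1 (V(x, J) = (J + x)/(J + x) = 1)
M = 23 (M = 3 - (-2)*(5 + 5) = 3 - (-2)*10 = 3 - 1*(-20) = 3 + 20 = 23)
Z = -23/7 ≈ -3.2857
-Z = -1*(-23/7) = 23/7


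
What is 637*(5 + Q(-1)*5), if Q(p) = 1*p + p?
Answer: -3185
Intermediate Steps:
Q(p) = 2*p (Q(p) = p + p = 2*p)
637*(5 + Q(-1)*5) = 637*(5 + (2*(-1))*5) = 637*(5 - 2*5) = 637*(5 - 10) = 637*(-5) = -3185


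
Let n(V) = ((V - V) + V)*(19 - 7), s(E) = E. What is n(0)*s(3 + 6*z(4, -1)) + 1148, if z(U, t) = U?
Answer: 1148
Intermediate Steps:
n(V) = 12*V (n(V) = (0 + V)*12 = V*12 = 12*V)
n(0)*s(3 + 6*z(4, -1)) + 1148 = (12*0)*(3 + 6*4) + 1148 = 0*(3 + 24) + 1148 = 0*27 + 1148 = 0 + 1148 = 1148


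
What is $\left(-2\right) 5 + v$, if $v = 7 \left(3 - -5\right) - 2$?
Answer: $44$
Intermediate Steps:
$v = 54$ ($v = 7 \left(3 + 5\right) - 2 = 7 \cdot 8 - 2 = 56 - 2 = 54$)
$\left(-2\right) 5 + v = \left(-2\right) 5 + 54 = -10 + 54 = 44$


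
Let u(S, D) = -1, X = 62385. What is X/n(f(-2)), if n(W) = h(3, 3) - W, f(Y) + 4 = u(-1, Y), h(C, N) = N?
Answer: 62385/8 ≈ 7798.1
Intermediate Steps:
f(Y) = -5 (f(Y) = -4 - 1 = -5)
n(W) = 3 - W
X/n(f(-2)) = 62385/(3 - 1*(-5)) = 62385/(3 + 5) = 62385/8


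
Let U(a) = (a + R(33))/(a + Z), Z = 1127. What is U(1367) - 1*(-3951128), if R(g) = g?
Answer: 4927057316/1247 ≈ 3.9511e+6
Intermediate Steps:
U(a) = (33 + a)/(1127 + a) (U(a) = (a + 33)/(a + 1127) = (33 + a)/(1127 + a))
U(1367) - 1*(-3951128) = (33 + 1367)/(1127 + 1367) - 1*(-3951128) = 1400/2494 + 3951128 = (1/2494)*1400 + 3951128 = 700/1247 + 3951128 = 4927057316/1247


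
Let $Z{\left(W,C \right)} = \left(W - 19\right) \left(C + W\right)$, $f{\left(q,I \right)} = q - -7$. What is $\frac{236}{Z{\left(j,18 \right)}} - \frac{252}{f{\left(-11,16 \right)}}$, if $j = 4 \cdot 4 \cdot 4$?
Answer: $\frac{116353}{1845} \approx 63.064$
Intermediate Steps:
$f{\left(q,I \right)} = 7 + q$ ($f{\left(q,I \right)} = q + 7 = 7 + q$)
$j = 64$ ($j = 16 \cdot 4 = 64$)
$Z{\left(W,C \right)} = \left(-19 + W\right) \left(C + W\right)$
$\frac{236}{Z{\left(j,18 \right)}} - \frac{252}{f{\left(-11,16 \right)}} = \frac{236}{64^{2} - 342 - 1216 + 18 \cdot 64} - \frac{252}{7 - 11} = \frac{236}{4096 - 342 - 1216 + 1152} - \frac{252}{-4} = \frac{236}{3690} - -63 = 236 \cdot \frac{1}{3690} + 63 = \frac{118}{1845} + 63 = \frac{116353}{1845}$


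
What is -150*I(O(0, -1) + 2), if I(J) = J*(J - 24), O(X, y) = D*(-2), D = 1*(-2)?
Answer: 16200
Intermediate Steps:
D = -2
O(X, y) = 4 (O(X, y) = -2*(-2) = 4)
I(J) = J*(-24 + J)
-150*I(O(0, -1) + 2) = -150*(4 + 2)*(-24 + (4 + 2)) = -900*(-24 + 6) = -900*(-18) = -150*(-108) = 16200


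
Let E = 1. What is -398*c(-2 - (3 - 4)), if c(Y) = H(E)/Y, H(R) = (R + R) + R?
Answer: 1194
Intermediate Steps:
H(R) = 3*R (H(R) = 2*R + R = 3*R)
c(Y) = 3/Y (c(Y) = (3*1)/Y = 3/Y)
-398*c(-2 - (3 - 4)) = -1194/(-2 - (3 - 4)) = -1194/(-2 - 1*(-1)) = -1194/(-2 + 1) = -1194/(-1) = -1194*(-1) = -398*(-3) = 1194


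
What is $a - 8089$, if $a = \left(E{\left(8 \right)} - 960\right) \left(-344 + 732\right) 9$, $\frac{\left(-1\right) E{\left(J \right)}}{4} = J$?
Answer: $-3472153$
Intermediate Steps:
$E{\left(J \right)} = - 4 J$
$a = -3464064$ ($a = \left(\left(-4\right) 8 - 960\right) \left(-344 + 732\right) 9 = \left(-32 - 960\right) 388 \cdot 9 = \left(-992\right) 388 \cdot 9 = \left(-384896\right) 9 = -3464064$)
$a - 8089 = -3464064 - 8089 = -3472153$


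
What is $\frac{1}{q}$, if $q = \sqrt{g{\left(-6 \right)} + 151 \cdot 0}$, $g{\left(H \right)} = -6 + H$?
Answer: $- \frac{i \sqrt{3}}{6} \approx - 0.28868 i$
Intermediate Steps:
$q = 2 i \sqrt{3}$ ($q = \sqrt{\left(-6 - 6\right) + 151 \cdot 0} = \sqrt{-12 + 0} = \sqrt{-12} = 2 i \sqrt{3} \approx 3.4641 i$)
$\frac{1}{q} = \frac{1}{2 i \sqrt{3}} = - \frac{i \sqrt{3}}{6}$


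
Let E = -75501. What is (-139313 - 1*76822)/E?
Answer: 24015/8389 ≈ 2.8627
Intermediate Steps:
(-139313 - 1*76822)/E = (-139313 - 1*76822)/(-75501) = (-139313 - 76822)*(-1/75501) = -216135*(-1/75501) = 24015/8389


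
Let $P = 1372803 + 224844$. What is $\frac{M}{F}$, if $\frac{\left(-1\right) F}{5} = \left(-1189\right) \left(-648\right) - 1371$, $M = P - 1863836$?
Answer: $\frac{266189}{3845505} \approx 0.069221$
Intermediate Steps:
$P = 1597647$
$M = -266189$ ($M = 1597647 - 1863836 = -266189$)
$F = -3845505$ ($F = - 5 \left(\left(-1189\right) \left(-648\right) - 1371\right) = - 5 \left(770472 - 1371\right) = \left(-5\right) 769101 = -3845505$)
$\frac{M}{F} = - \frac{266189}{-3845505} = \left(-266189\right) \left(- \frac{1}{3845505}\right) = \frac{266189}{3845505}$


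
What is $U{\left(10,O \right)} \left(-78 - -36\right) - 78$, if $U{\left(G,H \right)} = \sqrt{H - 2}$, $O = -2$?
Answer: $-78 - 84 i \approx -78.0 - 84.0 i$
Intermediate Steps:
$U{\left(G,H \right)} = \sqrt{-2 + H}$
$U{\left(10,O \right)} \left(-78 - -36\right) - 78 = \sqrt{-2 - 2} \left(-78 - -36\right) - 78 = \sqrt{-4} \left(-78 + 36\right) - 78 = 2 i \left(-42\right) - 78 = - 84 i - 78 = -78 - 84 i$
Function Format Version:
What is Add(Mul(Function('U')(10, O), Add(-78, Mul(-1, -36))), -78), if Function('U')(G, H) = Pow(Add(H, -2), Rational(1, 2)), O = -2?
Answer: Add(-78, Mul(-84, I)) ≈ Add(-78.000, Mul(-84.000, I))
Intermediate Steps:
Function('U')(G, H) = Pow(Add(-2, H), Rational(1, 2))
Add(Mul(Function('U')(10, O), Add(-78, Mul(-1, -36))), -78) = Add(Mul(Pow(Add(-2, -2), Rational(1, 2)), Add(-78, Mul(-1, -36))), -78) = Add(Mul(Pow(-4, Rational(1, 2)), Add(-78, 36)), -78) = Add(Mul(Mul(2, I), -42), -78) = Add(Mul(-84, I), -78) = Add(-78, Mul(-84, I))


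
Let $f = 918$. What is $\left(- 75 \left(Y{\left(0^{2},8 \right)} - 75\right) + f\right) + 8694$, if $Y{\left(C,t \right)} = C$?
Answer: $15237$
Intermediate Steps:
$\left(- 75 \left(Y{\left(0^{2},8 \right)} - 75\right) + f\right) + 8694 = \left(- 75 \left(0^{2} - 75\right) + 918\right) + 8694 = \left(- 75 \left(0 - 75\right) + 918\right) + 8694 = \left(\left(-75\right) \left(-75\right) + 918\right) + 8694 = \left(5625 + 918\right) + 8694 = 6543 + 8694 = 15237$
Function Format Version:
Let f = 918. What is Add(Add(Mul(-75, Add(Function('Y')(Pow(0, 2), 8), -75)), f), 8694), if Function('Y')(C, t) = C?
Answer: 15237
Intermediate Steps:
Add(Add(Mul(-75, Add(Function('Y')(Pow(0, 2), 8), -75)), f), 8694) = Add(Add(Mul(-75, Add(Pow(0, 2), -75)), 918), 8694) = Add(Add(Mul(-75, Add(0, -75)), 918), 8694) = Add(Add(Mul(-75, -75), 918), 8694) = Add(Add(5625, 918), 8694) = Add(6543, 8694) = 15237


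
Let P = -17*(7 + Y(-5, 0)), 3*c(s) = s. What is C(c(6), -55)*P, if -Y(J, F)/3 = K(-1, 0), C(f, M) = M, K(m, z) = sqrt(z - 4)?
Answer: 6545 - 5610*I ≈ 6545.0 - 5610.0*I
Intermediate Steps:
K(m, z) = sqrt(-4 + z)
c(s) = s/3
Y(J, F) = -6*I (Y(J, F) = -3*sqrt(-4 + 0) = -6*I)
P = -119 + 102*I (P = -17*(7 - 6*I) = -119 + 102*I ≈ -119.0 + 102.0*I)
C(c(6), -55)*P = -55*(-119 + 102*I) = 6545 - 5610*I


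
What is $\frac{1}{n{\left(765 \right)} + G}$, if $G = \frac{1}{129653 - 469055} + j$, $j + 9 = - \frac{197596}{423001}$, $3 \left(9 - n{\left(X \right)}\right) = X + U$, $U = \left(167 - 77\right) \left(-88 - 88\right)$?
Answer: $\frac{143567385402}{721359046744457} \approx 0.00019902$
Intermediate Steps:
$U = -15840$ ($U = 90 \left(-176\right) = -15840$)
$n{\left(X \right)} = 5289 - \frac{X}{3}$ ($n{\left(X \right)} = 9 - \frac{X - 15840}{3} = 9 - \frac{-15840 + X}{3} = 9 - \left(-5280 + \frac{X}{3}\right) = 5289 - \frac{X}{3}$)
$j = - \frac{4004605}{423001}$ ($j = -9 - \frac{197596}{423001} = - \frac{4004605}{423001} \approx -9.4671$)
$G = - \frac{1359171369211}{143567385402}$ ($G = \frac{1}{129653 - 469055} - \frac{4004605}{423001} = \frac{1}{-339402} - \frac{4004605}{423001} = - \frac{1}{339402} - \frac{4004605}{423001} = - \frac{1359171369211}{143567385402} \approx -9.4671$)
$\frac{1}{n{\left(765 \right)} + G} = \frac{1}{\left(5289 - 255\right) - \frac{1359171369211}{143567385402}} = \frac{1}{5034 - \frac{1359171369211}{143567385402}} = \frac{1}{\frac{721359046744457}{143567385402}} = \frac{143567385402}{721359046744457}$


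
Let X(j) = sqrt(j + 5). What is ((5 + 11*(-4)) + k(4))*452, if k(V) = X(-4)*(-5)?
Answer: -19888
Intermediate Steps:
X(j) = sqrt(5 + j)
k(V) = -5 (k(V) = sqrt(5 - 4)*(-5) = sqrt(1)*(-5) = 1*(-5) = -5)
((5 + 11*(-4)) + k(4))*452 = ((5 + 11*(-4)) - 5)*452 = ((5 - 44) - 5)*452 = (-39 - 5)*452 = -44*452 = -19888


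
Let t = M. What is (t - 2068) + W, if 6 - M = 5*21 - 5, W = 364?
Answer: -1798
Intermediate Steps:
M = -94 (M = 6 - (5*21 - 5) = 6 - (105 - 5) = 6 - 1*100 = 6 - 100 = -94)
t = -94
(t - 2068) + W = (-94 - 2068) + 364 = -2162 + 364 = -1798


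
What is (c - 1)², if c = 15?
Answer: 196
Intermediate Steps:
(c - 1)² = (15 - 1)² = 14² = 196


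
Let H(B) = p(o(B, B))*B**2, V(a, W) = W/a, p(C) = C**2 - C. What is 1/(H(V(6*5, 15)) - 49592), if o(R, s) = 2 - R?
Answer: -16/793469 ≈ -2.0165e-5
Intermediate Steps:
H(B) = B**2*(1 - B)*(2 - B) (H(B) = ((2 - B)*(-1 + (2 - B)))*B**2 = ((2 - B)*(1 - B))*B**2 = ((1 - B)*(2 - B))*B**2 = B**2*(1 - B)*(2 - B))
1/(H(V(6*5, 15)) - 49592) = 1/((15/((6*5)))**2*(-1 + 15/((6*5)))*(-2 + 15/((6*5))) - 49592) = 1/((15/30)**2*(-1 + 15/30)*(-2 + 15/30) - 49592) = 1/((15*(1/30))**2*(-1 + 15*(1/30))*(-2 + 15*(1/30)) - 49592) = 1/((1/2)**2*(-1 + 1/2)*(-2 + 1/2) - 49592) = 1/((1/4)*(-1/2)*(-3/2) - 49592) = 1/(3/16 - 49592) = 1/(-793469/16) = -16/793469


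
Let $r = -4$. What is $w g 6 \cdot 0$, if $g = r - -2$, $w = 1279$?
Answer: $0$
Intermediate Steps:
$g = -2$ ($g = -4 - -2 = -4 + 2 = -2$)
$w g 6 \cdot 0 = 1279 \left(-2\right) 6 \cdot 0 = 1279 \left(\left(-12\right) 0\right) = 1279 \cdot 0 = 0$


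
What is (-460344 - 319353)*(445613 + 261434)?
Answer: -551282424759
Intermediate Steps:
(-460344 - 319353)*(445613 + 261434) = -779697*707047 = -551282424759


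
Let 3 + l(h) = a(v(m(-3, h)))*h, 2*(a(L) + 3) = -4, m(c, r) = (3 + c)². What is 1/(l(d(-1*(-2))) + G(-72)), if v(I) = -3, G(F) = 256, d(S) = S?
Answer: 1/243 ≈ 0.0041152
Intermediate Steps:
a(L) = -5 (a(L) = -3 + (½)*(-4) = -3 - 2 = -5)
l(h) = -3 - 5*h
1/(l(d(-1*(-2))) + G(-72)) = 1/((-3 - (-5)*(-2)) + 256) = 1/((-3 - 5*2) + 256) = 1/((-3 - 10) + 256) = 1/(-13 + 256) = 1/243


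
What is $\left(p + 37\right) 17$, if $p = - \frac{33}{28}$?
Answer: $\frac{17051}{28} \approx 608.96$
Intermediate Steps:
$p = - \frac{33}{28}$ ($p = \left(-33\right) \frac{1}{28} = - \frac{33}{28} \approx -1.1786$)
$\left(p + 37\right) 17 = \left(- \frac{33}{28} + 37\right) 17 = \frac{1003}{28} \cdot 17 = \frac{17051}{28}$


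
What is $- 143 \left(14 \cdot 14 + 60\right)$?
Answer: $-36608$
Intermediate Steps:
$- 143 \left(14 \cdot 14 + 60\right) = - 143 \left(196 + 60\right) = \left(-143\right) 256 = -36608$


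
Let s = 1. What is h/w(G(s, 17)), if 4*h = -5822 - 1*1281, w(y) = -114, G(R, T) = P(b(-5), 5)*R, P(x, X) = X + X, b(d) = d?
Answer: 7103/456 ≈ 15.577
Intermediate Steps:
P(x, X) = 2*X
G(R, T) = 10*R (G(R, T) = (2*5)*R = 10*R)
h = -7103/4 (h = (-5822 - 1*1281)/4 = (-5822 - 1281)/4 = (¼)*(-7103) = -7103/4 ≈ -1775.8)
h/w(G(s, 17)) = -7103/4/(-114) = -7103/4*(-1/114) = 7103/456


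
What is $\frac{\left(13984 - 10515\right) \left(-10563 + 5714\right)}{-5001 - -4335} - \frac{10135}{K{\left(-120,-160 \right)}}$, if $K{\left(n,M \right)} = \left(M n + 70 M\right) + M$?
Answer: $\frac{13187130913}{522144} \approx 25256.0$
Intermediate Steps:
$K{\left(n,M \right)} = 71 M + M n$ ($K{\left(n,M \right)} = \left(70 M + M n\right) + M = 71 M + M n$)
$\frac{\left(13984 - 10515\right) \left(-10563 + 5714\right)}{-5001 - -4335} - \frac{10135}{K{\left(-120,-160 \right)}} = \frac{\left(13984 - 10515\right) \left(-10563 + 5714\right)}{-5001 - -4335} - \frac{10135}{\left(-160\right) \left(71 - 120\right)} = \frac{3469 \left(-4849\right)}{-5001 + 4335} - \frac{10135}{\left(-160\right) \left(-49\right)} = - \frac{16821181}{-666} - \frac{10135}{7840} = \left(-16821181\right) \left(- \frac{1}{666}\right) - \frac{2027}{1568} = \frac{16821181}{666} - \frac{2027}{1568} = \frac{13187130913}{522144}$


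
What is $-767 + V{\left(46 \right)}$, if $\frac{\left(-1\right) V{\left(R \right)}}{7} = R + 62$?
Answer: $-1523$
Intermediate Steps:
$V{\left(R \right)} = -434 - 7 R$ ($V{\left(R \right)} = - 7 \left(R + 62\right) = - 7 \left(62 + R\right) = -434 - 7 R$)
$-767 + V{\left(46 \right)} = -767 - 756 = -1523$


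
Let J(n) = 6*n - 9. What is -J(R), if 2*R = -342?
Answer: 1035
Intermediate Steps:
R = -171 (R = (1/2)*(-342) = -171)
J(n) = -9 + 6*n
-J(R) = -(-9 + 6*(-171)) = -(-9 - 1026) = -1*(-1035) = 1035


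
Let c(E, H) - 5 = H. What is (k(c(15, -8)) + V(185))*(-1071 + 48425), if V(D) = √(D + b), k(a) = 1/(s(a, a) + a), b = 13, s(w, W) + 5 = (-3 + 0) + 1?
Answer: -23677/5 + 142062*√22 ≈ 6.6159e+5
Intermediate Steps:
c(E, H) = 5 + H
s(w, W) = -7 (s(w, W) = -5 + ((-3 + 0) + 1) = -5 + (-3 + 1) = -5 - 2 = -7)
k(a) = 1/(-7 + a)
V(D) = √(13 + D) (V(D) = √(D + 13) = √(13 + D))
(k(c(15, -8)) + V(185))*(-1071 + 48425) = (1/(-7 + (5 - 8)) + √(13 + 185))*(-1071 + 48425) = (1/(-7 - 3) + √198)*47354 = (1/(-10) + 3*√22)*47354 = (-⅒ + 3*√22)*47354 = -23677/5 + 142062*√22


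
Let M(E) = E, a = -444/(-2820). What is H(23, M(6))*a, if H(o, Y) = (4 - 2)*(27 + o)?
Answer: 740/47 ≈ 15.745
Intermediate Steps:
a = 37/235 (a = -444*(-1/2820) = 37/235 ≈ 0.15745)
H(o, Y) = 54 + 2*o (H(o, Y) = 2*(27 + o) = 54 + 2*o)
H(23, M(6))*a = (54 + 2*23)*(37/235) = (54 + 46)*(37/235) = 100*(37/235) = 740/47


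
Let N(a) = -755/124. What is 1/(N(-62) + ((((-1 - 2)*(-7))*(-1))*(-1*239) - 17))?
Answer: 124/619493 ≈ 0.00020016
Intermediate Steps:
N(a) = -755/124 (N(a) = -755*1/124 = -755/124)
1/(N(-62) + ((((-1 - 2)*(-7))*(-1))*(-1*239) - 17)) = 1/(-755/124 + ((((-1 - 2)*(-7))*(-1))*(-1*239) - 17)) = 1/(-755/124 + ((-3*(-7)*(-1))*(-239) - 17)) = 1/(-755/124 + ((21*(-1))*(-239) - 17)) = 1/(-755/124 + (-21*(-239) - 17)) = 1/(-755/124 + (5019 - 17)) = 1/(-755/124 + 5002) = 1/(619493/124) = 124/619493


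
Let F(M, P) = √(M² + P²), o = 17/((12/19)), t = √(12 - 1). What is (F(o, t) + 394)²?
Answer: (4728 + √105913)²/144 ≈ 1.7734e+5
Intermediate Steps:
t = √11 ≈ 3.3166
o = 323/12 (o = 17/((12*(1/19))) = 17/(12/19) = 17*(19/12) = 323/12 ≈ 26.917)
(F(o, t) + 394)² = (√((323/12)² + (√11)²) + 394)² = (√(104329/144 + 11) + 394)² = (√(105913/144) + 394)² = (√105913/12 + 394)² = (394 + √105913/12)²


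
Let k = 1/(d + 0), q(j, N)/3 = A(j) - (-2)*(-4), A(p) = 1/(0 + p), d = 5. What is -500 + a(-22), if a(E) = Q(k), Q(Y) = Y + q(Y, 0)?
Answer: -2544/5 ≈ -508.80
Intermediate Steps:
A(p) = 1/p
q(j, N) = -24 + 3/j (q(j, N) = 3*(1/j - (-2)*(-4)) = 3*(1/j - 1*8) = 3*(1/j - 8) = 3*(-8 + 1/j) = -24 + 3/j)
k = ⅕ (k = 1/(5 + 0) = 1/5 = ⅕ ≈ 0.20000)
Q(Y) = -24 + Y + 3/Y (Q(Y) = Y + (-24 + 3/Y) = -24 + Y + 3/Y)
a(E) = -44/5 (a(E) = -24 + ⅕ + 3/(⅕) = -24 + ⅕ + 3*5 = -24 + ⅕ + 15 = -44/5)
-500 + a(-22) = -500 - 44/5 = -2544/5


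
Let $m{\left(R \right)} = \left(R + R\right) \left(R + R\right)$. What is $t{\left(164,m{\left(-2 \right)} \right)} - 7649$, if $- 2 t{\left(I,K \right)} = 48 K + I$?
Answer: $-8115$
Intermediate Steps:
$m{\left(R \right)} = 4 R^{2}$ ($m{\left(R \right)} = 2 R 2 R = 4 R^{2}$)
$t{\left(I,K \right)} = - 24 K - \frac{I}{2}$ ($t{\left(I,K \right)} = - \frac{48 K + I}{2} = - \frac{I + 48 K}{2} = - 24 K - \frac{I}{2}$)
$t{\left(164,m{\left(-2 \right)} \right)} - 7649 = \left(- 24 \cdot 4 \left(-2\right)^{2} - 82\right) - 7649 = \left(- 24 \cdot 4 \cdot 4 - 82\right) - 7649 = \left(\left(-24\right) 16 - 82\right) - 7649 = \left(-384 - 82\right) - 7649 = -466 - 7649 = -8115$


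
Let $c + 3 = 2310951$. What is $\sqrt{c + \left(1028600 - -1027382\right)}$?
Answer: $\sqrt{4366930} \approx 2089.7$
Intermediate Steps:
$c = 2310948$ ($c = -3 + 2310951 = 2310948$)
$\sqrt{c + \left(1028600 - -1027382\right)} = \sqrt{2310948 + \left(1028600 - -1027382\right)} = \sqrt{2310948 + \left(1028600 + 1027382\right)} = \sqrt{2310948 + 2055982} = \sqrt{4366930}$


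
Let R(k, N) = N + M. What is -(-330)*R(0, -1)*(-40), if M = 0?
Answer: 13200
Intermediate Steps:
R(k, N) = N (R(k, N) = N + 0 = N)
-(-330)*R(0, -1)*(-40) = -(-330)*(-1)*(-40) = -110*3*(-40) = -330*(-40) = 13200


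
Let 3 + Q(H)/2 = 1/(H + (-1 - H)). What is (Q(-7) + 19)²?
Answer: 121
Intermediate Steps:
Q(H) = -8 (Q(H) = -6 + 2/(H + (-1 - H)) = -6 + 2/(-1) = -6 + 2*(-1) = -6 - 2 = -8)
(Q(-7) + 19)² = (-8 + 19)² = 11² = 121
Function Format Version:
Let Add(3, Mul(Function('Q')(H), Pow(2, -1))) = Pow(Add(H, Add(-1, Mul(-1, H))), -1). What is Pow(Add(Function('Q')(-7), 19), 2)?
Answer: 121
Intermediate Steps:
Function('Q')(H) = -8 (Function('Q')(H) = Add(-6, Mul(2, Pow(Add(H, Add(-1, Mul(-1, H))), -1))) = Add(-6, Mul(2, Pow(-1, -1))) = Add(-6, Mul(2, -1)) = Add(-6, -2) = -8)
Pow(Add(Function('Q')(-7), 19), 2) = Pow(Add(-8, 19), 2) = Pow(11, 2) = 121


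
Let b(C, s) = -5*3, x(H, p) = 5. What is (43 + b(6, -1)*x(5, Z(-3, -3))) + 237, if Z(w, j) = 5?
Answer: 205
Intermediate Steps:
b(C, s) = -15
(43 + b(6, -1)*x(5, Z(-3, -3))) + 237 = (43 - 15*5) + 237 = (43 - 75) + 237 = -32 + 237 = 205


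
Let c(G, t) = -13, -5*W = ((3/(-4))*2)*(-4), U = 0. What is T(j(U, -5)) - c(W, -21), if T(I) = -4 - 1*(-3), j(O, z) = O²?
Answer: 12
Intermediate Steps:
W = -6/5 (W = -(3/(-4))*2*(-4)/5 = -(3*(-¼))*2*(-4)/5 = -(-¾*2)*(-4)/5 = -(-3)*(-4)/10 = -⅕*6 = -6/5 ≈ -1.2000)
T(I) = -1 (T(I) = -4 + 3 = -1)
T(j(U, -5)) - c(W, -21) = -1 - 1*(-13) = -1 + 13 = 12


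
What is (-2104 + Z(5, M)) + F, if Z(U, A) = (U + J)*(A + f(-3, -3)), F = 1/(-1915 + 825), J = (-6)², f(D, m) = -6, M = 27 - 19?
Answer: -2203981/1090 ≈ -2022.0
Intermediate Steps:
M = 8
J = 36
F = -1/1090 (F = 1/(-1090) = -1/1090 ≈ -0.00091743)
Z(U, A) = (-6 + A)*(36 + U) (Z(U, A) = (U + 36)*(A - 6) = (36 + U)*(-6 + A) = (-6 + A)*(36 + U))
(-2104 + Z(5, M)) + F = (-2104 + (-216 - 6*5 + 36*8 + 8*5)) - 1/1090 = (-2104 + (-216 - 30 + 288 + 40)) - 1/1090 = (-2104 + 82) - 1/1090 = -2022 - 1/1090 = -2203981/1090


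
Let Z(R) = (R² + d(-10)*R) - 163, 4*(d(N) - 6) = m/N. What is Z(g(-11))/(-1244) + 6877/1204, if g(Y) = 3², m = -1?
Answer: 85884291/14977760 ≈ 5.7341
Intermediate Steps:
d(N) = 6 - 1/(4*N) (d(N) = 6 + (-1/N)/4 = 6 - 1/(4*N))
g(Y) = 9
Z(R) = -163 + R² + 241*R/40 (Z(R) = (R² + (6 - ¼/(-10))*R) - 163 = (R² + (6 - ¼*(-⅒))*R) - 163 = (R² + (6 + 1/40)*R) - 163 = (R² + 241*R/40) - 163 = -163 + R² + 241*R/40)
Z(g(-11))/(-1244) + 6877/1204 = (-163 + 9² + (241/40)*9)/(-1244) + 6877/1204 = (-163 + 81 + 2169/40)*(-1/1244) + 6877*(1/1204) = -1111/40*(-1/1244) + 6877/1204 = 1111/49760 + 6877/1204 = 85884291/14977760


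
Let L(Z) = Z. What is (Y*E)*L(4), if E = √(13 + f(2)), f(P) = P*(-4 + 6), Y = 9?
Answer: 36*√17 ≈ 148.43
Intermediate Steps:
f(P) = 2*P (f(P) = P*2 = 2*P)
E = √17 (E = √(13 + 2*2) = √(13 + 4) = √17 ≈ 4.1231)
(Y*E)*L(4) = (9*√17)*4 = 36*√17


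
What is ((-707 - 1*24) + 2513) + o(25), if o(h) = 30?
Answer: 1812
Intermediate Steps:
((-707 - 1*24) + 2513) + o(25) = ((-707 - 1*24) + 2513) + 30 = ((-707 - 24) + 2513) + 30 = (-731 + 2513) + 30 = 1782 + 30 = 1812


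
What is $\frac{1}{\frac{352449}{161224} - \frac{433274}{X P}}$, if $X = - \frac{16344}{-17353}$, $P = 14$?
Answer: $- \frac{41172579}{1352788750564} \approx -3.0435 \cdot 10^{-5}$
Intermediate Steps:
$X = \frac{16344}{17353}$ ($X = \left(-16344\right) \left(- \frac{1}{17353}\right) = \frac{16344}{17353} \approx 0.94185$)
$\frac{1}{\frac{352449}{161224} - \frac{433274}{X P}} = \frac{1}{\frac{352449}{161224} - \frac{433274}{\frac{16344}{17353} \cdot 14}} = \frac{1}{352449 \cdot \frac{1}{161224} - \frac{433274}{\frac{32688}{2479}}} = \frac{1}{\frac{352449}{161224} - \frac{537043123}{16344}} = \frac{1}{- \frac{1352788750564}{41172579}} = - \frac{41172579}{1352788750564}$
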